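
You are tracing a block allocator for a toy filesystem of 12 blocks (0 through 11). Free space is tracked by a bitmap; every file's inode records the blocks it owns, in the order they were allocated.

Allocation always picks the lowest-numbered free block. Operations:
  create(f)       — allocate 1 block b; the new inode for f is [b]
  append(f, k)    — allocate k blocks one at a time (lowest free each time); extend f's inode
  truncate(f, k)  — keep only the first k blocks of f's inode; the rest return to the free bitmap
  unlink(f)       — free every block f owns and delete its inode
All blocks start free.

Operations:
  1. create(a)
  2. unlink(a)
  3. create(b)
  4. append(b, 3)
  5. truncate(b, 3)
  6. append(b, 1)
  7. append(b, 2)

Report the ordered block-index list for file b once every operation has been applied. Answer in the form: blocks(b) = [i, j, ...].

create(a): bitmap=F........... | a=[0]
unlink(a): bitmap=............ | 
create(b): bitmap=F........... | b=[0]
append(b, 3): bitmap=FFFF........ | b=[0, 1, 2, 3]
truncate(b, 3): bitmap=FFF......... | b=[0, 1, 2]
append(b, 1): bitmap=FFFF........ | b=[0, 1, 2, 3]
append(b, 2): bitmap=FFFFFF...... | b=[0, 1, 2, 3, 4, 5]

blocks(b) = [0, 1, 2, 3, 4, 5]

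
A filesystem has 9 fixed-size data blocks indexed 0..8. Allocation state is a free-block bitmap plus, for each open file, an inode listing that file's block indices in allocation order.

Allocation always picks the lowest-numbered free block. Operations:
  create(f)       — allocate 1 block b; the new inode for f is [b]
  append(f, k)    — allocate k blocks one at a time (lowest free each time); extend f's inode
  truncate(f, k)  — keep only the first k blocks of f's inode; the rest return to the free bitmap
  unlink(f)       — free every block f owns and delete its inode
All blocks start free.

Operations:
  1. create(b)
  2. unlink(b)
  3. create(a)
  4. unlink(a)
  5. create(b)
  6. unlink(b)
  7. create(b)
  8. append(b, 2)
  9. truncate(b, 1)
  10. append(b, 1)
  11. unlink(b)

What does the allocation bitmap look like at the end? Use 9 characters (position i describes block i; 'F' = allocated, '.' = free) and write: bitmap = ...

create(b): bitmap=F........ | b=[0]
unlink(b): bitmap=......... | 
create(a): bitmap=F........ | a=[0]
unlink(a): bitmap=......... | 
create(b): bitmap=F........ | b=[0]
unlink(b): bitmap=......... | 
create(b): bitmap=F........ | b=[0]
append(b, 2): bitmap=FFF...... | b=[0, 1, 2]
truncate(b, 1): bitmap=F........ | b=[0]
append(b, 1): bitmap=FF....... | b=[0, 1]
unlink(b): bitmap=......... | 

bitmap = .........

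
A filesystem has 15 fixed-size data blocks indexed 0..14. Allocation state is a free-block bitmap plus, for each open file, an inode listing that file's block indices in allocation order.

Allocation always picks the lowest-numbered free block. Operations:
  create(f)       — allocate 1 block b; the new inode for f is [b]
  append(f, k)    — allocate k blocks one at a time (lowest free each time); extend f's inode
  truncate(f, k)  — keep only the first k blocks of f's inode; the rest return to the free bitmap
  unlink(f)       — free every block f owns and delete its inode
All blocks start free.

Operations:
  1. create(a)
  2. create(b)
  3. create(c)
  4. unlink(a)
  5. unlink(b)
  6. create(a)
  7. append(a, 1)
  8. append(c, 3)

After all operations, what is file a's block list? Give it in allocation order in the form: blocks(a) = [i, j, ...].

[1] create(a) — a=0 (map F..............)
[2] create(b) — a=0 b=1 (map FF.............)
[3] create(c) — a=0 b=1 c=2 (map FFF............)
[4] unlink(a) — b=1 c=2 (map .FF............)
[5] unlink(b) — c=2 (map ..F............)
[6] create(a) — a=0 c=2 (map F.F............)
[7] append(a, 1) — a=0,1 c=2 (map FFF............)
[8] append(c, 3) — a=0,1 c=2,3,4,5 (map FFFFFF.........)

blocks(a) = [0, 1]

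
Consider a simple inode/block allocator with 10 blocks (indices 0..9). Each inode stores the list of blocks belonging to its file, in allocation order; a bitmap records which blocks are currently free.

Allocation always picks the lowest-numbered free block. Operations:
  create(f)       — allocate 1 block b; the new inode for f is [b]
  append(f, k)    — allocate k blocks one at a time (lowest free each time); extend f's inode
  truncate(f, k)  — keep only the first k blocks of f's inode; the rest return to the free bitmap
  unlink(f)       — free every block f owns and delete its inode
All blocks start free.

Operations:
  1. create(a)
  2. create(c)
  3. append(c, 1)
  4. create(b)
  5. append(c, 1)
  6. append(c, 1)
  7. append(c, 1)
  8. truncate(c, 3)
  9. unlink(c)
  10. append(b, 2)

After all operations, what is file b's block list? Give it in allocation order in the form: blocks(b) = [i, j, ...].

  1. create(a)  ⇒  F.........  {a→[0]}
  2. create(c)  ⇒  FF........  {a→[0]; c→[1]}
  3. append(c, 1)  ⇒  FFF.......  {a→[0]; c→[1, 2]}
  4. create(b)  ⇒  FFFF......  {a→[0]; b→[3]; c→[1, 2]}
  5. append(c, 1)  ⇒  FFFFF.....  {a→[0]; b→[3]; c→[1, 2, 4]}
  6. append(c, 1)  ⇒  FFFFFF....  {a→[0]; b→[3]; c→[1, 2, 4, 5]}
  7. append(c, 1)  ⇒  FFFFFFF...  {a→[0]; b→[3]; c→[1, 2, 4, 5, 6]}
  8. truncate(c, 3)  ⇒  FFFFF.....  {a→[0]; b→[3]; c→[1, 2, 4]}
  9. unlink(c)  ⇒  F..F......  {a→[0]; b→[3]}
  10. append(b, 2)  ⇒  FFFF......  {a→[0]; b→[3, 1, 2]}

blocks(b) = [3, 1, 2]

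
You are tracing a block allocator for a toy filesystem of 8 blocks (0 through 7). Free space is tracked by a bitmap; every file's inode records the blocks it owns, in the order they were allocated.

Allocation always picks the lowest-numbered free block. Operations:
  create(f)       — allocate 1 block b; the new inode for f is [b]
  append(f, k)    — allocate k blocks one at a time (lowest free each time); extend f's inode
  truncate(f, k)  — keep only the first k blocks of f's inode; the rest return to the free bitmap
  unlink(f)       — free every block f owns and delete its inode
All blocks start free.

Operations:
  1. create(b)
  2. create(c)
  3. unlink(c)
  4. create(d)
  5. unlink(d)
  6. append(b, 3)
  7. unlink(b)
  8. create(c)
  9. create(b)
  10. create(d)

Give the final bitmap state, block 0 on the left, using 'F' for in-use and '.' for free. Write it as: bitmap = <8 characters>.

bitmap = FFF.....

create(b): bitmap=F....... | b=[0]
create(c): bitmap=FF...... | b=[0] c=[1]
unlink(c): bitmap=F....... | b=[0]
create(d): bitmap=FF...... | b=[0] d=[1]
unlink(d): bitmap=F....... | b=[0]
append(b, 3): bitmap=FFFF.... | b=[0, 1, 2, 3]
unlink(b): bitmap=........ | 
create(c): bitmap=F....... | c=[0]
create(b): bitmap=FF...... | b=[1] c=[0]
create(d): bitmap=FFF..... | b=[1] c=[0] d=[2]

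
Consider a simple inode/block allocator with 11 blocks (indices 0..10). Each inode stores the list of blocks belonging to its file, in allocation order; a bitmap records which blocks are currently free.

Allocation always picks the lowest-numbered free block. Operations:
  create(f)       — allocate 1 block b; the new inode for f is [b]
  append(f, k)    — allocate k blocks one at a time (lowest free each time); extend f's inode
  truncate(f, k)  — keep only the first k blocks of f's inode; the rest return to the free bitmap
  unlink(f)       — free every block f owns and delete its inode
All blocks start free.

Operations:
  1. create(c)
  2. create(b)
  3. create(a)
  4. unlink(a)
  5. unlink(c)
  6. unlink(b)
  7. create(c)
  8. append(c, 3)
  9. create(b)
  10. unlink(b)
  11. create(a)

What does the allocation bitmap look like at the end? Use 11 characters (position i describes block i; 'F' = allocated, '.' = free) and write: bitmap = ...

bitmap = FFFFF......

create(c): bitmap=F.......... | c=[0]
create(b): bitmap=FF......... | b=[1] c=[0]
create(a): bitmap=FFF........ | a=[2] b=[1] c=[0]
unlink(a): bitmap=FF......... | b=[1] c=[0]
unlink(c): bitmap=.F......... | b=[1]
unlink(b): bitmap=........... | 
create(c): bitmap=F.......... | c=[0]
append(c, 3): bitmap=FFFF....... | c=[0, 1, 2, 3]
create(b): bitmap=FFFFF...... | b=[4] c=[0, 1, 2, 3]
unlink(b): bitmap=FFFF....... | c=[0, 1, 2, 3]
create(a): bitmap=FFFFF...... | a=[4] c=[0, 1, 2, 3]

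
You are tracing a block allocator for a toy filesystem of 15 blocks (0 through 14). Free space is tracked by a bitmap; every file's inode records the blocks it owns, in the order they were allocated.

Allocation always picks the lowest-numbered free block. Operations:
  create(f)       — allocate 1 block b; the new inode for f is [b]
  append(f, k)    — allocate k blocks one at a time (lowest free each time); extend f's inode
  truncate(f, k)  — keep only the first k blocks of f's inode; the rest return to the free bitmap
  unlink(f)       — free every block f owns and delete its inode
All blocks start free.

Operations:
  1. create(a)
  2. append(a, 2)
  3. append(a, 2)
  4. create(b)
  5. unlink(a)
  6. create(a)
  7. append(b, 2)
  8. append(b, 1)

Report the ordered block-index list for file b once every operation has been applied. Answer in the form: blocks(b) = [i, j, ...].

blocks(b) = [5, 1, 2, 3]

  1. create(a)  ⇒  F..............  {a→[0]}
  2. append(a, 2)  ⇒  FFF............  {a→[0, 1, 2]}
  3. append(a, 2)  ⇒  FFFFF..........  {a→[0, 1, 2, 3, 4]}
  4. create(b)  ⇒  FFFFFF.........  {a→[0, 1, 2, 3, 4]; b→[5]}
  5. unlink(a)  ⇒  .....F.........  {b→[5]}
  6. create(a)  ⇒  F....F.........  {a→[0]; b→[5]}
  7. append(b, 2)  ⇒  FFF..F.........  {a→[0]; b→[5, 1, 2]}
  8. append(b, 1)  ⇒  FFFF.F.........  {a→[0]; b→[5, 1, 2, 3]}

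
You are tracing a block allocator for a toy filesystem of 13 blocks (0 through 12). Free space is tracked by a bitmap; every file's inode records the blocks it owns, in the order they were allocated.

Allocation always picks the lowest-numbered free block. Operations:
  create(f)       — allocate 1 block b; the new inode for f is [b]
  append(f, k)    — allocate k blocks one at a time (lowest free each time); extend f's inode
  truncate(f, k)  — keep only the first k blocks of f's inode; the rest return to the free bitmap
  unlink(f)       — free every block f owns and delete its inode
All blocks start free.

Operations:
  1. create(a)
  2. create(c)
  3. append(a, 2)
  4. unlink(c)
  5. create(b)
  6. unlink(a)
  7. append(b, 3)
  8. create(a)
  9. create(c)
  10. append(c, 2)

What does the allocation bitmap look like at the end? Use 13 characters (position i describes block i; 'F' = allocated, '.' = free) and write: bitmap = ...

  1. create(a)  ⇒  F............  {a→[0]}
  2. create(c)  ⇒  FF...........  {a→[0]; c→[1]}
  3. append(a, 2)  ⇒  FFFF.........  {a→[0, 2, 3]; c→[1]}
  4. unlink(c)  ⇒  F.FF.........  {a→[0, 2, 3]}
  5. create(b)  ⇒  FFFF.........  {a→[0, 2, 3]; b→[1]}
  6. unlink(a)  ⇒  .F...........  {b→[1]}
  7. append(b, 3)  ⇒  FFFF.........  {b→[1, 0, 2, 3]}
  8. create(a)  ⇒  FFFFF........  {a→[4]; b→[1, 0, 2, 3]}
  9. create(c)  ⇒  FFFFFF.......  {a→[4]; b→[1, 0, 2, 3]; c→[5]}
  10. append(c, 2)  ⇒  FFFFFFFF.....  {a→[4]; b→[1, 0, 2, 3]; c→[5, 6, 7]}

bitmap = FFFFFFFF.....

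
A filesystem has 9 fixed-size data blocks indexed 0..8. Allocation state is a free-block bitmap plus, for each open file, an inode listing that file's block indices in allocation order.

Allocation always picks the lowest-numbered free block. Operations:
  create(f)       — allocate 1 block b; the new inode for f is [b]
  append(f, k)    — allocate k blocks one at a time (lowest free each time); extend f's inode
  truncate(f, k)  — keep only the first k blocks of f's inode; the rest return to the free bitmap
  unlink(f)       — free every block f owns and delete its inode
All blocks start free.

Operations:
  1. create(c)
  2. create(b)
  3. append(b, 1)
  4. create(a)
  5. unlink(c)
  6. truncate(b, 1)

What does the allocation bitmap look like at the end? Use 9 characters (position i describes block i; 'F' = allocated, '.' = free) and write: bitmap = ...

  1. create(c)  ⇒  F........  {c→[0]}
  2. create(b)  ⇒  FF.......  {b→[1]; c→[0]}
  3. append(b, 1)  ⇒  FFF......  {b→[1, 2]; c→[0]}
  4. create(a)  ⇒  FFFF.....  {a→[3]; b→[1, 2]; c→[0]}
  5. unlink(c)  ⇒  .FFF.....  {a→[3]; b→[1, 2]}
  6. truncate(b, 1)  ⇒  .F.F.....  {a→[3]; b→[1]}

bitmap = .F.F.....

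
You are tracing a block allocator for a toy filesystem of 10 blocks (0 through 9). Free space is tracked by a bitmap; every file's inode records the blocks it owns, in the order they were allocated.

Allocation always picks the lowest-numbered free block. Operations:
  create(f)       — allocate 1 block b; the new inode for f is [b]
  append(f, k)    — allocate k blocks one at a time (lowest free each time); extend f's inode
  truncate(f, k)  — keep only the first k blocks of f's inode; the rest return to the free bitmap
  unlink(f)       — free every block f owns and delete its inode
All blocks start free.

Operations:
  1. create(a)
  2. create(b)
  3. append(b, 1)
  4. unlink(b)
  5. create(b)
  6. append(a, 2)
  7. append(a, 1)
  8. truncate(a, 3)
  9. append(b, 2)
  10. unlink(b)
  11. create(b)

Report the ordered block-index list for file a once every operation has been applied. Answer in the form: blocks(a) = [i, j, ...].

  1. create(a)  ⇒  F.........  {a→[0]}
  2. create(b)  ⇒  FF........  {a→[0]; b→[1]}
  3. append(b, 1)  ⇒  FFF.......  {a→[0]; b→[1, 2]}
  4. unlink(b)  ⇒  F.........  {a→[0]}
  5. create(b)  ⇒  FF........  {a→[0]; b→[1]}
  6. append(a, 2)  ⇒  FFFF......  {a→[0, 2, 3]; b→[1]}
  7. append(a, 1)  ⇒  FFFFF.....  {a→[0, 2, 3, 4]; b→[1]}
  8. truncate(a, 3)  ⇒  FFFF......  {a→[0, 2, 3]; b→[1]}
  9. append(b, 2)  ⇒  FFFFFF....  {a→[0, 2, 3]; b→[1, 4, 5]}
  10. unlink(b)  ⇒  F.FF......  {a→[0, 2, 3]}
  11. create(b)  ⇒  FFFF......  {a→[0, 2, 3]; b→[1]}

blocks(a) = [0, 2, 3]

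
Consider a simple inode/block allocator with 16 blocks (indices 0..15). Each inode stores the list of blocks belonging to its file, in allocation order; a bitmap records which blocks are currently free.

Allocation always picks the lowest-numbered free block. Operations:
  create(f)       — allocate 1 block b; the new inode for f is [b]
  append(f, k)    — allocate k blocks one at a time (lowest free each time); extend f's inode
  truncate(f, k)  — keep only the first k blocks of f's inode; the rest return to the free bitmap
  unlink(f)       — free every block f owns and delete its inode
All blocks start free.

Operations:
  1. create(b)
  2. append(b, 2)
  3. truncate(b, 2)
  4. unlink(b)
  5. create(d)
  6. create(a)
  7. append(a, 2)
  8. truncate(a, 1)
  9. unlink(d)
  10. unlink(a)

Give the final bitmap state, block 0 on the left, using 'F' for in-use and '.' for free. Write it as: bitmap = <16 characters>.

  1. create(b)  ⇒  F...............  {b→[0]}
  2. append(b, 2)  ⇒  FFF.............  {b→[0, 1, 2]}
  3. truncate(b, 2)  ⇒  FF..............  {b→[0, 1]}
  4. unlink(b)  ⇒  ................  {}
  5. create(d)  ⇒  F...............  {d→[0]}
  6. create(a)  ⇒  FF..............  {a→[1]; d→[0]}
  7. append(a, 2)  ⇒  FFFF............  {a→[1, 2, 3]; d→[0]}
  8. truncate(a, 1)  ⇒  FF..............  {a→[1]; d→[0]}
  9. unlink(d)  ⇒  .F..............  {a→[1]}
  10. unlink(a)  ⇒  ................  {}

bitmap = ................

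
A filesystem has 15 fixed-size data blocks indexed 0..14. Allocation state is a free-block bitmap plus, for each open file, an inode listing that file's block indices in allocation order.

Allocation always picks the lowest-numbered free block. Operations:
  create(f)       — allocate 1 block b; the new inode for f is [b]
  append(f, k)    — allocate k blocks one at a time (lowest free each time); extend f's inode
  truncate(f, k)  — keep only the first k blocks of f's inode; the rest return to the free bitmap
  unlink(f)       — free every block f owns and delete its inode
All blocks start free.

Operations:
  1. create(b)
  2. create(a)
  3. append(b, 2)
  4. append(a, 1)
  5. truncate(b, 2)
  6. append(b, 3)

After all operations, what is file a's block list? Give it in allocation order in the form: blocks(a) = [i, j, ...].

blocks(a) = [1, 4]

create(b): bitmap=F.............. | b=[0]
create(a): bitmap=FF............. | a=[1] b=[0]
append(b, 2): bitmap=FFFF........... | a=[1] b=[0, 2, 3]
append(a, 1): bitmap=FFFFF.......... | a=[1, 4] b=[0, 2, 3]
truncate(b, 2): bitmap=FFF.F.......... | a=[1, 4] b=[0, 2]
append(b, 3): bitmap=FFFFFFF........ | a=[1, 4] b=[0, 2, 3, 5, 6]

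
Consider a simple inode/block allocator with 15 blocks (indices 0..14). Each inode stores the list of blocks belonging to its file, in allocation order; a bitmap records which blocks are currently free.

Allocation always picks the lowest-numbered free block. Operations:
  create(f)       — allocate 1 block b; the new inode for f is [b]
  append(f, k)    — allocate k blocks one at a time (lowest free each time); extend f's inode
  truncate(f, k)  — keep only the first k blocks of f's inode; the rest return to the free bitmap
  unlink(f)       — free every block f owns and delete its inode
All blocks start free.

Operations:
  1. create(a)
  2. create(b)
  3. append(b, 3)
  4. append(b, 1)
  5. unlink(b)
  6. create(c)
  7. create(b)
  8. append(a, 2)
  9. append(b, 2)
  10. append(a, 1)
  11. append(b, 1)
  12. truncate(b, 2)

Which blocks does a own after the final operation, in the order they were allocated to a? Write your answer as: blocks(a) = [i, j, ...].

[1] create(a) — a=0 (map F..............)
[2] create(b) — a=0 b=1 (map FF.............)
[3] append(b, 3) — a=0 b=1,2,3,4 (map FFFFF..........)
[4] append(b, 1) — a=0 b=1,2,3,4,5 (map FFFFFF.........)
[5] unlink(b) — a=0 (map F..............)
[6] create(c) — a=0 c=1 (map FF.............)
[7] create(b) — a=0 b=2 c=1 (map FFF............)
[8] append(a, 2) — a=0,3,4 b=2 c=1 (map FFFFF..........)
[9] append(b, 2) — a=0,3,4 b=2,5,6 c=1 (map FFFFFFF........)
[10] append(a, 1) — a=0,3,4,7 b=2,5,6 c=1 (map FFFFFFFF.......)
[11] append(b, 1) — a=0,3,4,7 b=2,5,6,8 c=1 (map FFFFFFFFF......)
[12] truncate(b, 2) — a=0,3,4,7 b=2,5 c=1 (map FFFFFF.F.......)

blocks(a) = [0, 3, 4, 7]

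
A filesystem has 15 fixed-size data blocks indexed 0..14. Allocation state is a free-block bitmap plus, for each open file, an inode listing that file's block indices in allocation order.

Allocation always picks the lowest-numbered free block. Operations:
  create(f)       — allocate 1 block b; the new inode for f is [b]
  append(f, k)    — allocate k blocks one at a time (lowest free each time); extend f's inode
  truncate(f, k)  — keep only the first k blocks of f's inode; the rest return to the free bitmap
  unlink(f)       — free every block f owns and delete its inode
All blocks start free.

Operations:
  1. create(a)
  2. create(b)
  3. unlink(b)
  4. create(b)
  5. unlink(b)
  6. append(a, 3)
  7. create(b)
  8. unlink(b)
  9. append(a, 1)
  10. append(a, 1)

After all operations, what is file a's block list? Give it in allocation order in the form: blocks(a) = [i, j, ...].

blocks(a) = [0, 1, 2, 3, 4, 5]

[1] create(a) — a=0 (map F..............)
[2] create(b) — a=0 b=1 (map FF.............)
[3] unlink(b) — a=0 (map F..............)
[4] create(b) — a=0 b=1 (map FF.............)
[5] unlink(b) — a=0 (map F..............)
[6] append(a, 3) — a=0,1,2,3 (map FFFF...........)
[7] create(b) — a=0,1,2,3 b=4 (map FFFFF..........)
[8] unlink(b) — a=0,1,2,3 (map FFFF...........)
[9] append(a, 1) — a=0,1,2,3,4 (map FFFFF..........)
[10] append(a, 1) — a=0,1,2,3,4,5 (map FFFFFF.........)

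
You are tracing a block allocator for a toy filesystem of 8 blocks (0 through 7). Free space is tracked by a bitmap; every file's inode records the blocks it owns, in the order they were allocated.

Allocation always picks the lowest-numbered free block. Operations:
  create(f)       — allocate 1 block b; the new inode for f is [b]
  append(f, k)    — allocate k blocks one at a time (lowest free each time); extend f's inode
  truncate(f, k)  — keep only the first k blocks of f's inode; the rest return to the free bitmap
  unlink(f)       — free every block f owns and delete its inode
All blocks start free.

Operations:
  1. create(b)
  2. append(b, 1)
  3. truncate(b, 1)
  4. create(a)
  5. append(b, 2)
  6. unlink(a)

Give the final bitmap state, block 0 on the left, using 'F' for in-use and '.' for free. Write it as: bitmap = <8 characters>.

bitmap = F.FF....

[1] create(b) — b=0 (map F.......)
[2] append(b, 1) — b=0,1 (map FF......)
[3] truncate(b, 1) — b=0 (map F.......)
[4] create(a) — a=1 b=0 (map FF......)
[5] append(b, 2) — a=1 b=0,2,3 (map FFFF....)
[6] unlink(a) — b=0,2,3 (map F.FF....)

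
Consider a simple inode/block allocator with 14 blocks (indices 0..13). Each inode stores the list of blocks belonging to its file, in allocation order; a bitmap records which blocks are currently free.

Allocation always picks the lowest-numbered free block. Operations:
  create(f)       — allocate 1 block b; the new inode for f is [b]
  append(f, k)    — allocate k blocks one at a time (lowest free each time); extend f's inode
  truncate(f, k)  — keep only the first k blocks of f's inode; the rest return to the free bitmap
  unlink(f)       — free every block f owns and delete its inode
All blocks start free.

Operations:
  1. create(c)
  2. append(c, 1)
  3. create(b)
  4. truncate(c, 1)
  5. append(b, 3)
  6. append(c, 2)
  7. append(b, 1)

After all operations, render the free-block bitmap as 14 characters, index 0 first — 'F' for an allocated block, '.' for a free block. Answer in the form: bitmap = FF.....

bitmap = FFFFFFFF......

[1] create(c) — c=0 (map F.............)
[2] append(c, 1) — c=0,1 (map FF............)
[3] create(b) — b=2 c=0,1 (map FFF...........)
[4] truncate(c, 1) — b=2 c=0 (map F.F...........)
[5] append(b, 3) — b=2,1,3,4 c=0 (map FFFFF.........)
[6] append(c, 2) — b=2,1,3,4 c=0,5,6 (map FFFFFFF.......)
[7] append(b, 1) — b=2,1,3,4,7 c=0,5,6 (map FFFFFFFF......)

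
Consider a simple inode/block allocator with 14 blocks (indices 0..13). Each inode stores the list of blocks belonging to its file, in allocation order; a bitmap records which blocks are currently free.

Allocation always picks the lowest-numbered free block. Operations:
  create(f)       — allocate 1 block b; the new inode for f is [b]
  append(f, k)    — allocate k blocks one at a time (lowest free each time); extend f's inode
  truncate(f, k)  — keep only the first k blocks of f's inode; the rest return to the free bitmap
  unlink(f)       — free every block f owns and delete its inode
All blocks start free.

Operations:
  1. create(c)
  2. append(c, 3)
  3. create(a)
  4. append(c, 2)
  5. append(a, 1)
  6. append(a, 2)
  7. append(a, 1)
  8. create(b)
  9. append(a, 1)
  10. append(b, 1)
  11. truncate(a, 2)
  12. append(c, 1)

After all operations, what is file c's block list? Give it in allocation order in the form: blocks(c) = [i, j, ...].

blocks(c) = [0, 1, 2, 3, 5, 6, 8]

  1. create(c)  ⇒  F.............  {c→[0]}
  2. append(c, 3)  ⇒  FFFF..........  {c→[0, 1, 2, 3]}
  3. create(a)  ⇒  FFFFF.........  {a→[4]; c→[0, 1, 2, 3]}
  4. append(c, 2)  ⇒  FFFFFFF.......  {a→[4]; c→[0, 1, 2, 3, 5, 6]}
  5. append(a, 1)  ⇒  FFFFFFFF......  {a→[4, 7]; c→[0, 1, 2, 3, 5, 6]}
  6. append(a, 2)  ⇒  FFFFFFFFFF....  {a→[4, 7, 8, 9]; c→[0, 1, 2, 3, 5, 6]}
  7. append(a, 1)  ⇒  FFFFFFFFFFF...  {a→[4, 7, 8, 9, 10]; c→[0, 1, 2, 3, 5, 6]}
  8. create(b)  ⇒  FFFFFFFFFFFF..  {a→[4, 7, 8, 9, 10]; b→[11]; c→[0, 1, 2, 3, 5, 6]}
  9. append(a, 1)  ⇒  FFFFFFFFFFFFF.  {a→[4, 7, 8, 9, 10, 12]; b→[11]; c→[0, 1, 2, 3, 5, 6]}
  10. append(b, 1)  ⇒  FFFFFFFFFFFFFF  {a→[4, 7, 8, 9, 10, 12]; b→[11, 13]; c→[0, 1, 2, 3, 5, 6]}
  11. truncate(a, 2)  ⇒  FFFFFFFF...F.F  {a→[4, 7]; b→[11, 13]; c→[0, 1, 2, 3, 5, 6]}
  12. append(c, 1)  ⇒  FFFFFFFFF..F.F  {a→[4, 7]; b→[11, 13]; c→[0, 1, 2, 3, 5, 6, 8]}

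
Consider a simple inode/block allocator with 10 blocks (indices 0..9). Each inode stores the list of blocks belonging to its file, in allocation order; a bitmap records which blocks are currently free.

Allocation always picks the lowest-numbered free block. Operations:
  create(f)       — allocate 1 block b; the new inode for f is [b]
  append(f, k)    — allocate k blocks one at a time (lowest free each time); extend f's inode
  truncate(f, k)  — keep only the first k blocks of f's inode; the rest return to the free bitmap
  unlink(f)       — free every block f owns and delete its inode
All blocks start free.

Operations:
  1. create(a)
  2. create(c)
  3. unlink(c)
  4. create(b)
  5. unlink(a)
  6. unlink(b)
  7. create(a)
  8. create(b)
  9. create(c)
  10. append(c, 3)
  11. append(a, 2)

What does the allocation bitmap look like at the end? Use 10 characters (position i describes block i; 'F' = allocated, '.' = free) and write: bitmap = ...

bitmap = FFFFFFFF..

after create(a) → a:[0]  free=[F.........]
after create(c) → a:[0], c:[1]  free=[FF........]
after unlink(c) → a:[0]  free=[F.........]
after create(b) → a:[0], b:[1]  free=[FF........]
after unlink(a) → b:[1]  free=[.F........]
after unlink(b) →   free=[..........]
after create(a) → a:[0]  free=[F.........]
after create(b) → a:[0], b:[1]  free=[FF........]
after create(c) → a:[0], b:[1], c:[2]  free=[FFF.......]
after append(c, 3) → a:[0], b:[1], c:[2, 3, 4, 5]  free=[FFFFFF....]
after append(a, 2) → a:[0, 6, 7], b:[1], c:[2, 3, 4, 5]  free=[FFFFFFFF..]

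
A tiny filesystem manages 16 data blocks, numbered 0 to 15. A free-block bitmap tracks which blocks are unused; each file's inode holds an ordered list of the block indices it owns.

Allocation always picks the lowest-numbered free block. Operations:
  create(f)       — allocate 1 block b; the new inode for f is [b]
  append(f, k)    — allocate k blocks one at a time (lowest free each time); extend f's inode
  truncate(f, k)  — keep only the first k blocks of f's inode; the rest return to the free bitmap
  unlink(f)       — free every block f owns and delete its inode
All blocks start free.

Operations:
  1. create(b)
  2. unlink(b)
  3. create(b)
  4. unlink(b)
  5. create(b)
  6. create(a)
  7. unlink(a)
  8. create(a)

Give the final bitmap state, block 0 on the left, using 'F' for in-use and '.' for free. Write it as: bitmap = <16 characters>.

  1. create(b)  ⇒  F...............  {b→[0]}
  2. unlink(b)  ⇒  ................  {}
  3. create(b)  ⇒  F...............  {b→[0]}
  4. unlink(b)  ⇒  ................  {}
  5. create(b)  ⇒  F...............  {b→[0]}
  6. create(a)  ⇒  FF..............  {a→[1]; b→[0]}
  7. unlink(a)  ⇒  F...............  {b→[0]}
  8. create(a)  ⇒  FF..............  {a→[1]; b→[0]}

bitmap = FF..............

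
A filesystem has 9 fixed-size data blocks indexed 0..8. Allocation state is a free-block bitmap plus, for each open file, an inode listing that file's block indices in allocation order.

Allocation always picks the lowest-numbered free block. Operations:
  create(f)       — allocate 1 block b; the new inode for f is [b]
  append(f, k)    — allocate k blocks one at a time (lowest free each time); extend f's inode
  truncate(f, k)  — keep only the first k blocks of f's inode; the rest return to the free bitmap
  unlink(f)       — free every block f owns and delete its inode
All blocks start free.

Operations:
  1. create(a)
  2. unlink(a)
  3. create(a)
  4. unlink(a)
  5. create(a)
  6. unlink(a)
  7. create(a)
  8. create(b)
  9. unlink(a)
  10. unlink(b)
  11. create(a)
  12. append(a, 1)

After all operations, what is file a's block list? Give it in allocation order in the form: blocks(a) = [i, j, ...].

blocks(a) = [0, 1]

create(a): bitmap=F........ | a=[0]
unlink(a): bitmap=......... | 
create(a): bitmap=F........ | a=[0]
unlink(a): bitmap=......... | 
create(a): bitmap=F........ | a=[0]
unlink(a): bitmap=......... | 
create(a): bitmap=F........ | a=[0]
create(b): bitmap=FF....... | a=[0] b=[1]
unlink(a): bitmap=.F....... | b=[1]
unlink(b): bitmap=......... | 
create(a): bitmap=F........ | a=[0]
append(a, 1): bitmap=FF....... | a=[0, 1]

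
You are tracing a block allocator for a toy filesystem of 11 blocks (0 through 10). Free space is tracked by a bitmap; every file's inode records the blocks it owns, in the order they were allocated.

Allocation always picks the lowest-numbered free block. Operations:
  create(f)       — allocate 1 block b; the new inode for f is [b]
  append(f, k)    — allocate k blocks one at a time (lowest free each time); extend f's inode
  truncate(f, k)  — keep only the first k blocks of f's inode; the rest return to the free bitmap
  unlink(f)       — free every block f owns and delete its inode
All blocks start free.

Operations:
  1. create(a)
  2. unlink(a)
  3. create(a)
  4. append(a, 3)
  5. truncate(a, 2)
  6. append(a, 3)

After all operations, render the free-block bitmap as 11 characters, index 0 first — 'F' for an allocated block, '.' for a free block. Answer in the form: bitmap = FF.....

bitmap = FFFFF......

  1. create(a)  ⇒  F..........  {a→[0]}
  2. unlink(a)  ⇒  ...........  {}
  3. create(a)  ⇒  F..........  {a→[0]}
  4. append(a, 3)  ⇒  FFFF.......  {a→[0, 1, 2, 3]}
  5. truncate(a, 2)  ⇒  FF.........  {a→[0, 1]}
  6. append(a, 3)  ⇒  FFFFF......  {a→[0, 1, 2, 3, 4]}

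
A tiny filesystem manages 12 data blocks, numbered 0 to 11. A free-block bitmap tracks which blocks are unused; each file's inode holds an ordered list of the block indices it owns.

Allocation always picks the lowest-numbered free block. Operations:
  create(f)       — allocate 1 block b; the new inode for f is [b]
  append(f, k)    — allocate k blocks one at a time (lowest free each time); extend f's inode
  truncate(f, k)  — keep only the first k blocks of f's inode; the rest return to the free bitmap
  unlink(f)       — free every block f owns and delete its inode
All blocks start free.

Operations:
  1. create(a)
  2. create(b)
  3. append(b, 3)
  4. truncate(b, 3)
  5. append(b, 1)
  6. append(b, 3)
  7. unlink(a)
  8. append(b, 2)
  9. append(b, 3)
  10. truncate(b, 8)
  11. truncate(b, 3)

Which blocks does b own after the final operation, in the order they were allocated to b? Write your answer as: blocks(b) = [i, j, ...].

blocks(b) = [1, 2, 3]

after create(a) → a:[0]  free=[F...........]
after create(b) → a:[0], b:[1]  free=[FF..........]
after append(b, 3) → a:[0], b:[1, 2, 3, 4]  free=[FFFFF.......]
after truncate(b, 3) → a:[0], b:[1, 2, 3]  free=[FFFF........]
after append(b, 1) → a:[0], b:[1, 2, 3, 4]  free=[FFFFF.......]
after append(b, 3) → a:[0], b:[1, 2, 3, 4, 5, 6, 7]  free=[FFFFFFFF....]
after unlink(a) → b:[1, 2, 3, 4, 5, 6, 7]  free=[.FFFFFFF....]
after append(b, 2) → b:[1, 2, 3, 4, 5, 6, 7, 0, 8]  free=[FFFFFFFFF...]
after append(b, 3) → b:[1, 2, 3, 4, 5, 6, 7, 0, 8, 9, 10, 11]  free=[FFFFFFFFFFFF]
after truncate(b, 8) → b:[1, 2, 3, 4, 5, 6, 7, 0]  free=[FFFFFFFF....]
after truncate(b, 3) → b:[1, 2, 3]  free=[.FFF........]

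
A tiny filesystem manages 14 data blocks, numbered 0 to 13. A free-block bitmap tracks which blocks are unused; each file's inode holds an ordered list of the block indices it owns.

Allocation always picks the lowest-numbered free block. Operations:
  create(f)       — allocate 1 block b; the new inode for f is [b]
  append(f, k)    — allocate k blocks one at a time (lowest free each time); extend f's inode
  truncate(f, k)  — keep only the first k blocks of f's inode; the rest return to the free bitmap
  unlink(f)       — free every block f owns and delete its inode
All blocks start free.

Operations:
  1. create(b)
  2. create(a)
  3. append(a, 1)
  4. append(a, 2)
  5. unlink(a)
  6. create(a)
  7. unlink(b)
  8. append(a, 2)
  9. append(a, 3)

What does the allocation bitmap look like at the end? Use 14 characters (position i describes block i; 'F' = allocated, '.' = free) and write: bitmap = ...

[1] create(b) — b=0 (map F.............)
[2] create(a) — a=1 b=0 (map FF............)
[3] append(a, 1) — a=1,2 b=0 (map FFF...........)
[4] append(a, 2) — a=1,2,3,4 b=0 (map FFFFF.........)
[5] unlink(a) — b=0 (map F.............)
[6] create(a) — a=1 b=0 (map FF............)
[7] unlink(b) — a=1 (map .F............)
[8] append(a, 2) — a=1,0,2 (map FFF...........)
[9] append(a, 3) — a=1,0,2,3,4,5 (map FFFFFF........)

bitmap = FFFFFF........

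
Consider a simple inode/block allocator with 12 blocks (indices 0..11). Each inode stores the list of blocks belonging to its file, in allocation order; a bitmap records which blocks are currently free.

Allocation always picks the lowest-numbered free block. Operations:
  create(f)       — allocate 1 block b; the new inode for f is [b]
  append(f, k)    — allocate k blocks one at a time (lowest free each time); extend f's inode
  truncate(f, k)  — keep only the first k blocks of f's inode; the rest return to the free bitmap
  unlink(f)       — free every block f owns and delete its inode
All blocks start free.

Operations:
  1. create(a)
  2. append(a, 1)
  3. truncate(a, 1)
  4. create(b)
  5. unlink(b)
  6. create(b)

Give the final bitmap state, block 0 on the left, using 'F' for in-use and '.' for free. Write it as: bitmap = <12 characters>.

bitmap = FF..........

[1] create(a) — a=0 (map F...........)
[2] append(a, 1) — a=0,1 (map FF..........)
[3] truncate(a, 1) — a=0 (map F...........)
[4] create(b) — a=0 b=1 (map FF..........)
[5] unlink(b) — a=0 (map F...........)
[6] create(b) — a=0 b=1 (map FF..........)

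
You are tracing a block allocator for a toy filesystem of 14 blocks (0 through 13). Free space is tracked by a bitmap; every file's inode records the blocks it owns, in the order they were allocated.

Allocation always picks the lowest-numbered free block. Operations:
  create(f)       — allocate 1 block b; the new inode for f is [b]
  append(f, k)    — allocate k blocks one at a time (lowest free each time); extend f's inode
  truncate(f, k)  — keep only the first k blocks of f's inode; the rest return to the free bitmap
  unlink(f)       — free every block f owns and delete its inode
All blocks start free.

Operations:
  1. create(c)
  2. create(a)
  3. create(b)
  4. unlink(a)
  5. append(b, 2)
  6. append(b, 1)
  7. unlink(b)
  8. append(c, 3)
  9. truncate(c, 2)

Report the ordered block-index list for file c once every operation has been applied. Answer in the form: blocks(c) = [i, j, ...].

after create(c) → c:[0]  free=[F.............]
after create(a) → a:[1], c:[0]  free=[FF............]
after create(b) → a:[1], b:[2], c:[0]  free=[FFF...........]
after unlink(a) → b:[2], c:[0]  free=[F.F...........]
after append(b, 2) → b:[2, 1, 3], c:[0]  free=[FFFF..........]
after append(b, 1) → b:[2, 1, 3, 4], c:[0]  free=[FFFFF.........]
after unlink(b) → c:[0]  free=[F.............]
after append(c, 3) → c:[0, 1, 2, 3]  free=[FFFF..........]
after truncate(c, 2) → c:[0, 1]  free=[FF............]

blocks(c) = [0, 1]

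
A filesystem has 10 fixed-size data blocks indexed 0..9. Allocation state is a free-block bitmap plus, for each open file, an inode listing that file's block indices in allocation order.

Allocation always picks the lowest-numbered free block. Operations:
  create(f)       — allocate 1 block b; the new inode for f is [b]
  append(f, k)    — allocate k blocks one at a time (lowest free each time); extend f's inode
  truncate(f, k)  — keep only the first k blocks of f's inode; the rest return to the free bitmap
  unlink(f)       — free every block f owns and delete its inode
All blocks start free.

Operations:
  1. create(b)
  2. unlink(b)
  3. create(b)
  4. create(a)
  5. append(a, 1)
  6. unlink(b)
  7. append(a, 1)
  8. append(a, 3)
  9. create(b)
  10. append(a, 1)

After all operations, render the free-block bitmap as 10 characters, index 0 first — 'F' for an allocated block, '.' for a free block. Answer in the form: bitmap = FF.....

bitmap = FFFFFFFF..

after create(b) → b:[0]  free=[F.........]
after unlink(b) →   free=[..........]
after create(b) → b:[0]  free=[F.........]
after create(a) → a:[1], b:[0]  free=[FF........]
after append(a, 1) → a:[1, 2], b:[0]  free=[FFF.......]
after unlink(b) → a:[1, 2]  free=[.FF.......]
after append(a, 1) → a:[1, 2, 0]  free=[FFF.......]
after append(a, 3) → a:[1, 2, 0, 3, 4, 5]  free=[FFFFFF....]
after create(b) → a:[1, 2, 0, 3, 4, 5], b:[6]  free=[FFFFFFF...]
after append(a, 1) → a:[1, 2, 0, 3, 4, 5, 7], b:[6]  free=[FFFFFFFF..]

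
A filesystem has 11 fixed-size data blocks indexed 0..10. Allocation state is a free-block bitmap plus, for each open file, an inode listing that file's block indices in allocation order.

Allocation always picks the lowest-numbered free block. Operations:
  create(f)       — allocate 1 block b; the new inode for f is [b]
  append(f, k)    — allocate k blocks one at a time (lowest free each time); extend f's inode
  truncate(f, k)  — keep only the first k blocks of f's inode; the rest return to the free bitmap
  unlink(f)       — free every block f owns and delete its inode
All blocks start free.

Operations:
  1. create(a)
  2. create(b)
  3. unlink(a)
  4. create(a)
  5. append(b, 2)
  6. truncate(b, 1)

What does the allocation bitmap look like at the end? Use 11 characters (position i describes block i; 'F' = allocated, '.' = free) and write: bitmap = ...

bitmap = FF.........

after create(a) → a:[0]  free=[F..........]
after create(b) → a:[0], b:[1]  free=[FF.........]
after unlink(a) → b:[1]  free=[.F.........]
after create(a) → a:[0], b:[1]  free=[FF.........]
after append(b, 2) → a:[0], b:[1, 2, 3]  free=[FFFF.......]
after truncate(b, 1) → a:[0], b:[1]  free=[FF.........]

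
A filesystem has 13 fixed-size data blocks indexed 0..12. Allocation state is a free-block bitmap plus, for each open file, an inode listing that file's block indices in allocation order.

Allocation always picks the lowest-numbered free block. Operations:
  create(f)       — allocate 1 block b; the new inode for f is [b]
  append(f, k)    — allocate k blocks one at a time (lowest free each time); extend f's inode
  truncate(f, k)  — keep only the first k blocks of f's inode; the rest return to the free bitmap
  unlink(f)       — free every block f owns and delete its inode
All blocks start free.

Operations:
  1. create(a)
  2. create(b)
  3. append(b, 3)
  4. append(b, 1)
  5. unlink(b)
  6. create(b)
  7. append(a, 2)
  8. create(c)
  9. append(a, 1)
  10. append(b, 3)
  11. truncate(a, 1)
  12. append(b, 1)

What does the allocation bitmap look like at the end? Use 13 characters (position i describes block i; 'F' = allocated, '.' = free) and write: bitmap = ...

create(a): bitmap=F............ | a=[0]
create(b): bitmap=FF........... | a=[0] b=[1]
append(b, 3): bitmap=FFFFF........ | a=[0] b=[1, 2, 3, 4]
append(b, 1): bitmap=FFFFFF....... | a=[0] b=[1, 2, 3, 4, 5]
unlink(b): bitmap=F............ | a=[0]
create(b): bitmap=FF........... | a=[0] b=[1]
append(a, 2): bitmap=FFFF......... | a=[0, 2, 3] b=[1]
create(c): bitmap=FFFFF........ | a=[0, 2, 3] b=[1] c=[4]
append(a, 1): bitmap=FFFFFF....... | a=[0, 2, 3, 5] b=[1] c=[4]
append(b, 3): bitmap=FFFFFFFFF.... | a=[0, 2, 3, 5] b=[1, 6, 7, 8] c=[4]
truncate(a, 1): bitmap=FF..F.FFF.... | a=[0] b=[1, 6, 7, 8] c=[4]
append(b, 1): bitmap=FFF.F.FFF.... | a=[0] b=[1, 6, 7, 8, 2] c=[4]

bitmap = FFF.F.FFF....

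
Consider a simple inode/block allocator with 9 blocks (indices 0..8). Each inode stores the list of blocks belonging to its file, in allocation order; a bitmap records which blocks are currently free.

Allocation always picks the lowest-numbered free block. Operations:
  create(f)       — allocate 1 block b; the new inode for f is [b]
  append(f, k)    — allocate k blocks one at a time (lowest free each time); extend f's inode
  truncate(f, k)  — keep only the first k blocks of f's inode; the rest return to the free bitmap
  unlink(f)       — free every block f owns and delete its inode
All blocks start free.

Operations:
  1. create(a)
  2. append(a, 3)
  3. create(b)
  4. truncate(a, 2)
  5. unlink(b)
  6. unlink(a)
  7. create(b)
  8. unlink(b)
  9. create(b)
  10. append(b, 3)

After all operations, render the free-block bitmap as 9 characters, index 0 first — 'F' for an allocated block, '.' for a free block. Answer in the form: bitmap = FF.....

bitmap = FFFF.....

  1. create(a)  ⇒  F........  {a→[0]}
  2. append(a, 3)  ⇒  FFFF.....  {a→[0, 1, 2, 3]}
  3. create(b)  ⇒  FFFFF....  {a→[0, 1, 2, 3]; b→[4]}
  4. truncate(a, 2)  ⇒  FF..F....  {a→[0, 1]; b→[4]}
  5. unlink(b)  ⇒  FF.......  {a→[0, 1]}
  6. unlink(a)  ⇒  .........  {}
  7. create(b)  ⇒  F........  {b→[0]}
  8. unlink(b)  ⇒  .........  {}
  9. create(b)  ⇒  F........  {b→[0]}
  10. append(b, 3)  ⇒  FFFF.....  {b→[0, 1, 2, 3]}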